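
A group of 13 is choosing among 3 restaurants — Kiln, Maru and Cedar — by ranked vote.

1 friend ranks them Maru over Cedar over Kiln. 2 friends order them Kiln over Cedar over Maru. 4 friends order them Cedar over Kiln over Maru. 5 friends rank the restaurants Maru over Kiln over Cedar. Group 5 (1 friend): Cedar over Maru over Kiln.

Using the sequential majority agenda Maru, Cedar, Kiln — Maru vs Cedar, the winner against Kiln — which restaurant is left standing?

Round 1: Maru vs Cedar — 6–7, Cedar advances.
Round 2: Cedar vs Kiln — 6–7, Kiln advances.
Kiln survives the agenda.

Kiln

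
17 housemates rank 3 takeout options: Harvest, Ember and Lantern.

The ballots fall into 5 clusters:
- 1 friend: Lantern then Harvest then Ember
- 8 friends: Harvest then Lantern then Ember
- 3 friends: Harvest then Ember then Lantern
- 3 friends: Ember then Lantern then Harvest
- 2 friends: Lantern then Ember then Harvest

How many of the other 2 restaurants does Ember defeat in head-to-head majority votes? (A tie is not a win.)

0

Ember against each rival (17 friends):
Ember vs Harvest: 3+2 = 5 for Ember, 12 for Harvest — Harvest by 12–5.
Ember–Lantern: Lantern 11–6.
Ember beats no one; loses to Harvest, Lantern — 0 pairwise wins.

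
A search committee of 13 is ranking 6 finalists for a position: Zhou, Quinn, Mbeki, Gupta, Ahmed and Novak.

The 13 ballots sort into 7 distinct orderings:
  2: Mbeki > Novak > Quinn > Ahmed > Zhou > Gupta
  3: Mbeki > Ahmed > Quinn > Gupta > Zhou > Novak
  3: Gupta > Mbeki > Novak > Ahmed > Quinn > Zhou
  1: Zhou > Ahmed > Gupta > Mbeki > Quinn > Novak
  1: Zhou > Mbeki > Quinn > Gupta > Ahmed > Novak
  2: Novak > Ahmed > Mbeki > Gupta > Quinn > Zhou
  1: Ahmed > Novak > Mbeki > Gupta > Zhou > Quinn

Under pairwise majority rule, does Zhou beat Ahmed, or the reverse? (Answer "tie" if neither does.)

Ahmed

Ballots ranking Zhou above Ahmed: 1 + 1 = 2.
Ballots ranking Ahmed above Zhou: 13 − 2 = 11.
Ahmed wins the head-to-head 11–2.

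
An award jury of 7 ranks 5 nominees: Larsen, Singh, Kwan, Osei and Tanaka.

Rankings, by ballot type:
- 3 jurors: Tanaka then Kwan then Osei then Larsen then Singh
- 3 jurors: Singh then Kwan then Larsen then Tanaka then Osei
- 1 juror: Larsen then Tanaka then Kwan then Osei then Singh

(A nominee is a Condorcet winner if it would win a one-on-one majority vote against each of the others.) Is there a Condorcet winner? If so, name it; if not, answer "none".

none

Pairwise majorities:
Larsen vs Singh: 4 to 3, Larsen.
Larsen–Kwan: Kwan 6–1.
Larsen vs Osei: Larsen, 4–3.
Larsen vs Tanaka: Larsen wins 4–3.
Singh vs Kwan: Kwan, 4–3.
Singh vs Osei: Singh is ranked higher on 3 ballots, Osei on 4. Osei wins 4–3.
Singh–Tanaka: Tanaka 4–3.
Kwan vs Osei: 7 to 0, Kwan.
Kwan vs Tanaka: 3 for Kwan, 4 for Tanaka — Tanaka by 4–3.
Osei–Tanaka: Tanaka 7–0.
Each nominee drops at least one matchup (Larsen loses to Kwan; Singh loses to Larsen; Kwan loses to Tanaka; Osei loses to Larsen; Tanaka loses to Larsen); the cycle Larsen beats Tanaka beats Kwan beats Larsen rules out a Condorcet winner.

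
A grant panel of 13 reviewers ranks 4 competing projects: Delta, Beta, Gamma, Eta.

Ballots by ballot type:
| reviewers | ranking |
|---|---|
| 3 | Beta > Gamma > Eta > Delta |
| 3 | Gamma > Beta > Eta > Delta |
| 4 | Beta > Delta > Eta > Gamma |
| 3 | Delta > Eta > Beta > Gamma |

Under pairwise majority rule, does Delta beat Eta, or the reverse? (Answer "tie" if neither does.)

Ballots ranking Delta above Eta: 4 + 3 = 7.
Ballots ranking Eta above Delta: 13 − 7 = 6.
Delta wins the head-to-head 7–6.

Delta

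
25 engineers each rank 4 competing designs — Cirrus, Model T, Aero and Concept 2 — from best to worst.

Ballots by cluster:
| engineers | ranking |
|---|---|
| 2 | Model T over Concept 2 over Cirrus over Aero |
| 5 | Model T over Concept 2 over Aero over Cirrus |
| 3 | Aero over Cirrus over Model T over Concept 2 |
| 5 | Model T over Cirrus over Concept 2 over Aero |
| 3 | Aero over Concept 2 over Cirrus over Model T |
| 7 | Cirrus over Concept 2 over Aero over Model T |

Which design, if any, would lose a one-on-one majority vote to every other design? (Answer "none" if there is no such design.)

Head-to-head results (25 engineers):
Cirrus vs Model T: 13 to 12, Cirrus.
Cirrus vs Aero: Cirrus wins 14–11.
Cirrus vs Concept 2: Cirrus, 15–10.
Model T–Aero: Aero 13–12.
Model T vs Concept 2: 2+5+3+5 = 15 for Model T, 10 for Concept 2 — Model T by 15–10.
Aero vs Concept 2: 6 to 19, Concept 2.
Every design wins at least one matchup (Cirrus beats Model T; Model T beats Concept 2; Aero beats Model T; Concept 2 beats Aero), so there is no Condorcet loser.

none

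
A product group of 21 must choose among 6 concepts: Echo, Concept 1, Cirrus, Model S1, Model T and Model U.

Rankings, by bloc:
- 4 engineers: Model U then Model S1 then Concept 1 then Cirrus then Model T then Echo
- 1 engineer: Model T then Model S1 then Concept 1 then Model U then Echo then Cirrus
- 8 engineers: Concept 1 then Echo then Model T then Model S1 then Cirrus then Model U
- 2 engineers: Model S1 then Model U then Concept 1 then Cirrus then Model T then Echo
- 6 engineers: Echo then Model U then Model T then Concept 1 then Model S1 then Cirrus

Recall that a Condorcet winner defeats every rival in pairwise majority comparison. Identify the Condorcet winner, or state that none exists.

none

Pairwise majorities:
Echo vs Concept 1: Echo is ranked higher on 6 ballots, Concept 1 on 15. Concept 1 wins 15–6.
Echo vs Cirrus: 1+8+6 = 15 for Echo, 6 for Cirrus — Echo by 15–6.
Echo vs Model S1: Echo is ranked higher on 8+6 = 14 ballots, Model S1 on 7. Echo wins 14–7.
Echo vs Model T: 14 to 7, Echo.
Echo vs Model U: 8+6 = 14 for Echo, 7 for Model U — Echo by 14–7.
Concept 1 vs Cirrus: Concept 1 is ranked higher on 4+1+8+2+6 = 21 ballots, Cirrus on 0. Concept 1 wins 21–0.
Concept 1 vs Model S1: 14 to 7, Concept 1.
Concept 1 vs Model T: 14 to 7, Concept 1.
Concept 1 vs Model U: 1+8 = 9 for Concept 1, 12 for Model U — Model U by 12–9.
Cirrus vs Model S1: Cirrus preferred on 0 ballots; Model S1 wins 21–0.
Cirrus vs Model T: Cirrus preferred on 4+2 = 6 ballots; Model T wins 15–6.
Cirrus vs Model U: Cirrus is ranked higher on 8 ballots, Model U on 13. Model U wins 13–8.
Model S1 vs Model T: Model S1 preferred on 4+2 = 6 ballots; Model T wins 15–6.
Model S1 vs Model U: Model S1 is ranked higher on 1+8+2 = 11 ballots, Model U on 10. Model S1 wins 11–10.
Model T vs Model U: Model T preferred on 1+8 = 9 ballots; Model U wins 12–9.
No design is unbeaten: Echo loses to Concept 1; Concept 1 loses to Model U; Cirrus loses to Echo; Model S1 loses to Echo; Model T loses to Echo; Model U loses to Echo. In particular Echo > Model U > Concept 1 > Echo is a majority cycle — no Condorcet winner exists.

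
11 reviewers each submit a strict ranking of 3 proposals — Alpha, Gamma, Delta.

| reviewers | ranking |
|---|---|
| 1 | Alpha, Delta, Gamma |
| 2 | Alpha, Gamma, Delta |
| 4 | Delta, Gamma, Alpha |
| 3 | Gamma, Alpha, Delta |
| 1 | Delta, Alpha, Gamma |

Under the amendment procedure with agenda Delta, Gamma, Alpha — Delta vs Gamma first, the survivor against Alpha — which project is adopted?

Round 1: Delta vs Gamma — 6–5, Delta advances.
Round 2: Delta vs Alpha — 5–6, Alpha advances.
Alpha survives the agenda.

Alpha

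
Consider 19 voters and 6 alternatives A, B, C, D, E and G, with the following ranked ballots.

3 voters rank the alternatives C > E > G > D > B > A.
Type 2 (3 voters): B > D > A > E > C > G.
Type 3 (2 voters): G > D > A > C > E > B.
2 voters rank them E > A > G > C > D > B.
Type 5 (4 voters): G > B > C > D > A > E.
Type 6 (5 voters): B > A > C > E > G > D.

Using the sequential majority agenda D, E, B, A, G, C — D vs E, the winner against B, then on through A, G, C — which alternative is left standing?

C

Round 1: D vs E — 9–10, E advances.
Round 2: E vs B — 7–12, B advances.
Round 3: B vs A — 15–4, B advances.
Round 4: B vs G — 8–11, G advances.
Round 5: G vs C — 8–11, C advances.
The agenda winner is C.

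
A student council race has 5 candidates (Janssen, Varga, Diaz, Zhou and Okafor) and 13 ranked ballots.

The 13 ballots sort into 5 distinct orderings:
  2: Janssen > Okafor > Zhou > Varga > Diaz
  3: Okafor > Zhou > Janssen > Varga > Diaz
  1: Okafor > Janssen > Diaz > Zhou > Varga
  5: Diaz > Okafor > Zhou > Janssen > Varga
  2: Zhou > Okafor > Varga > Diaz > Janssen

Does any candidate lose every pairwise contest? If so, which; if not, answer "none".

none

Head-to-head results (13 voters):
Janssen vs Varga: Janssen, 11–2.
Janssen–Diaz: Diaz 7–6.
Janssen vs Zhou: 2+1 = 3 for Janssen, 10 for Zhou — Zhou by 10–3.
Janssen vs Okafor: 2 to 11, Okafor.
Varga–Diaz: Varga 7–6.
Varga vs Zhou: Zhou, 13–0.
Varga vs Okafor: Varga preferred on 0 ballots; Okafor wins 13–0.
Diaz–Zhou: Zhou 7–6.
Diaz vs Okafor: Okafor, 8–5.
Zhou vs Okafor: 2 for Zhou, 11 for Okafor — Okafor by 11–2.
Each candidate has at least one pairwise win (Janssen beats Varga; Varga beats Diaz; Diaz beats Janssen; Zhou beats Janssen; Okafor beats Janssen) — no Condorcet loser.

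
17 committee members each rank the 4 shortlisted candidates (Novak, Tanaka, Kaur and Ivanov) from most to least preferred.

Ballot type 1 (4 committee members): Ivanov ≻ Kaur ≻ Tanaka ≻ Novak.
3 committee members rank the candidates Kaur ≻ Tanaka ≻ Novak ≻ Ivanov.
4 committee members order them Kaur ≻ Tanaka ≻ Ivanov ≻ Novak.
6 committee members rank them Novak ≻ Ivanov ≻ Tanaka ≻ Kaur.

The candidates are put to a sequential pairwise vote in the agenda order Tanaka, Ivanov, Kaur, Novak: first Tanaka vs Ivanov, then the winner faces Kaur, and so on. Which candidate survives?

Round 1: Tanaka vs Ivanov — 7–10, Ivanov advances.
Round 2: Ivanov vs Kaur — 10–7, Ivanov advances.
Round 3: Ivanov vs Novak — 8–9, Novak advances.
Novak survives the agenda.

Novak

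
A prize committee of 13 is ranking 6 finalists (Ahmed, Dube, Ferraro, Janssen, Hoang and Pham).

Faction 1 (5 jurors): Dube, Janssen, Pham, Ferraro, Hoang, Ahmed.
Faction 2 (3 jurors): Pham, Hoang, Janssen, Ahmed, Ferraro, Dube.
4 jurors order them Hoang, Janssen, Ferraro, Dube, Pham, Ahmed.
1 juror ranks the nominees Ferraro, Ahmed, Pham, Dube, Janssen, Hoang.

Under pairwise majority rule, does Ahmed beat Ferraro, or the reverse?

Ferraro

Ballots ranking Ahmed above Ferraro: 3.
Ballots ranking Ferraro above Ahmed: 13 − 3 = 10.
Ferraro wins the head-to-head 10–3.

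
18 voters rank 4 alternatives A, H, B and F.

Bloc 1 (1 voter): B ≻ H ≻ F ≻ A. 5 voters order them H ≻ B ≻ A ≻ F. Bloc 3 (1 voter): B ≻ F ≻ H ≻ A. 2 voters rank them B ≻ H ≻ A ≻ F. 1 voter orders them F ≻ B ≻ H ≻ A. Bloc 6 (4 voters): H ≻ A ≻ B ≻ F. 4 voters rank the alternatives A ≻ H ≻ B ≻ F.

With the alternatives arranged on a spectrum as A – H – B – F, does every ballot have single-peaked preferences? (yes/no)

Axis positions: A=1, H=2, B=3, F=4.
Bloc 1 (peak B at position 3): ranking walks positions 3-2-4-1, expanding outward from the peak — single-peaked.
Bloc 2 (peak H at position 2): ranking walks positions 2-3-1-4, expanding outward from the peak — single-peaked.
Bloc 3 (peak B at position 3): ranking walks positions 3-4-2-1, expanding outward from the peak — single-peaked.
Bloc 4 (peak B at position 3): ranking walks positions 3-2-1-4, expanding outward from the peak — single-peaked.
Bloc 5 (peak F at position 4): ranking walks positions 4-3-2-1, expanding outward from the peak — single-peaked.
Bloc 6 (peak H at position 2): ranking walks positions 2-1-3-4, expanding outward from the peak — single-peaked.
Bloc 7 (peak A at position 1): ranking walks positions 1-2-3-4, expanding outward from the peak — single-peaked.
Every ranking is single-peaked on this axis.

yes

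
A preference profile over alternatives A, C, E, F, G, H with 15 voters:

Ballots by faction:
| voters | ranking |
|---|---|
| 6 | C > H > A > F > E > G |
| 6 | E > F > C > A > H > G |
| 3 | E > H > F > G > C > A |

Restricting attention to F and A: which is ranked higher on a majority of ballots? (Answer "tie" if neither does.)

F

Ballots ranking F above A: 6 + 3 = 9.
Ballots ranking A above F: 15 − 9 = 6.
F wins the head-to-head 9–6.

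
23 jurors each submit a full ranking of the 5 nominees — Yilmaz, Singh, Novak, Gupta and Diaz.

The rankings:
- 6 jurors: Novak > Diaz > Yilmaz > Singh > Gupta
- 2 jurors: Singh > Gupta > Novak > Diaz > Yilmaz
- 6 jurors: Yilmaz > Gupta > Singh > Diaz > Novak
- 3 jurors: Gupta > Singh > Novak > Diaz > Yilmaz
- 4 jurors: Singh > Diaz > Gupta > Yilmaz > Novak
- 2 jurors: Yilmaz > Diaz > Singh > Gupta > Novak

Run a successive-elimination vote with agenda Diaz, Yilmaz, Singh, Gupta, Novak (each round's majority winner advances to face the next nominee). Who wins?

Round 1: Diaz vs Yilmaz — 15–8, Diaz advances.
Round 2: Diaz vs Singh — 8–15, Singh advances.
Round 3: Singh vs Gupta — 14–9, Singh advances.
Round 4: Singh vs Novak — 17–6, Singh advances.
Singh survives the agenda.

Singh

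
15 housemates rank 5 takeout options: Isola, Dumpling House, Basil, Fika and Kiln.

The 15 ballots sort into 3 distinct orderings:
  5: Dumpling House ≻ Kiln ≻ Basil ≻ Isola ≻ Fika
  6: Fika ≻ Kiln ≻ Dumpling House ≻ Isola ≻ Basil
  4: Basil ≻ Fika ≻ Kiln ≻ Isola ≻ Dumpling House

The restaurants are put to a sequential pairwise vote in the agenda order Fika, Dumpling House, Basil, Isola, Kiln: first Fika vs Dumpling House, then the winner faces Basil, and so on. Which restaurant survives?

Round 1: Fika vs Dumpling House — 10–5, Fika advances.
Round 2: Fika vs Basil — 6–9, Basil advances.
Round 3: Basil vs Isola — 9–6, Basil advances.
Round 4: Basil vs Kiln — 4–11, Kiln advances.
The agenda winner is Kiln.

Kiln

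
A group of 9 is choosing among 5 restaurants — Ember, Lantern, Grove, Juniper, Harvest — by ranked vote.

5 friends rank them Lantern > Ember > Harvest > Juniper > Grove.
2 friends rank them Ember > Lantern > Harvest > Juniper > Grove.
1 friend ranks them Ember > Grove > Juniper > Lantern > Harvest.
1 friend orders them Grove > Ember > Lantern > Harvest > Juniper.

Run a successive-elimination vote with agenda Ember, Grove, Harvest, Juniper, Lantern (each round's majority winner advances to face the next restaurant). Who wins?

Round 1: Ember vs Grove — 8–1, Ember advances.
Round 2: Ember vs Harvest — 9–0, Ember advances.
Round 3: Ember vs Juniper — 9–0, Ember advances.
Round 4: Ember vs Lantern — 4–5, Lantern advances.
The agenda winner is Lantern.

Lantern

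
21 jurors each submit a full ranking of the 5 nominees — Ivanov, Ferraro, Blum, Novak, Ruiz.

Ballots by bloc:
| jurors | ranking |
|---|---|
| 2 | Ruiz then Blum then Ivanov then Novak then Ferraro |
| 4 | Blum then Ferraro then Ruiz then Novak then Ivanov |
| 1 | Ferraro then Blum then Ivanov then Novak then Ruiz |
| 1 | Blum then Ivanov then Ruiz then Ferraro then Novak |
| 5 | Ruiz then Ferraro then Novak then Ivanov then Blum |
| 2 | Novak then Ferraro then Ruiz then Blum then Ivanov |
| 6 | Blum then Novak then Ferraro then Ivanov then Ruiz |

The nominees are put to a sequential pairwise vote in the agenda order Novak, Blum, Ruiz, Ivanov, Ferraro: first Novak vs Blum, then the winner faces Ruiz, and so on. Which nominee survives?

Blum

Round 1: Novak vs Blum — 7–14, Blum advances.
Round 2: Blum vs Ruiz — 12–9, Blum advances.
Round 3: Blum vs Ivanov — 16–5, Blum advances.
Round 4: Blum vs Ferraro — 13–8, Blum advances.
Blum survives the agenda.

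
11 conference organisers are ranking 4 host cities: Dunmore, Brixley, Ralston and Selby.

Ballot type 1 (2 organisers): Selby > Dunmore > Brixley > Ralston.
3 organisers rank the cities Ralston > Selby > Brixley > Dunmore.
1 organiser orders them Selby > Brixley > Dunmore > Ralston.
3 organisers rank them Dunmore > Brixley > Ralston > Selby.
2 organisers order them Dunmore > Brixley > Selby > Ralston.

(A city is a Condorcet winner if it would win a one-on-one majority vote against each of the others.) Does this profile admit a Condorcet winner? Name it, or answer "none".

none

Head-to-head results (11 organisers):
Dunmore vs Brixley: 2+3+2 = 7 for Dunmore, 4 for Brixley — Dunmore by 7–4.
Dunmore vs Ralston: Dunmore is ranked higher on 2+1+3+2 = 8 ballots, Ralston on 3. Dunmore wins 8–3.
Dunmore vs Selby: Dunmore preferred on 3+2 = 5 ballots; Selby wins 6–5.
Brixley vs Ralston: Brixley preferred on 2+1+3+2 = 8 ballots; Brixley wins 8–3.
Brixley vs Selby: Brixley is ranked higher on 3+2 = 5 ballots, Selby on 6. Selby wins 6–5.
Ralston vs Selby: 6 to 5, Ralston.
Each city drops at least one matchup (Dunmore loses to Selby; Brixley loses to Dunmore; Ralston loses to Dunmore; Selby loses to Ralston); the cycle Dunmore > Ralston > Selby > Dunmore rules out a Condorcet winner.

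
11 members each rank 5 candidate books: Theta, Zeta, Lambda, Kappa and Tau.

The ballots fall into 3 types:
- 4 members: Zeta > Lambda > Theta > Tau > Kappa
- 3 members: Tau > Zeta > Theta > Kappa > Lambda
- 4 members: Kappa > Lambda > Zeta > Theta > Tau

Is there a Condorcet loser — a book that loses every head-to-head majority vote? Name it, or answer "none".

none

Pairwise majorities:
Theta vs Zeta: 0 to 11, Zeta.
Theta vs Lambda: 3 to 8, Lambda.
Theta vs Kappa: Theta wins 7–4.
Theta vs Tau: 8 to 3, Theta.
Zeta vs Lambda: 7 to 4, Zeta.
Zeta vs Kappa: Zeta is ranked higher on 4+3 = 7 ballots, Kappa on 4. Zeta wins 7–4.
Zeta vs Tau: Zeta, 8–3.
Lambda vs Kappa: Kappa, 7–4.
Lambda–Tau: Lambda 8–3.
Kappa vs Tau: Kappa is ranked higher on 4 ballots, Tau on 7. Tau wins 7–4.
Every book wins at least one matchup (Theta beats Kappa; Zeta beats Theta; Lambda beats Theta; Kappa beats Lambda; Tau beats Kappa), so there is no Condorcet loser.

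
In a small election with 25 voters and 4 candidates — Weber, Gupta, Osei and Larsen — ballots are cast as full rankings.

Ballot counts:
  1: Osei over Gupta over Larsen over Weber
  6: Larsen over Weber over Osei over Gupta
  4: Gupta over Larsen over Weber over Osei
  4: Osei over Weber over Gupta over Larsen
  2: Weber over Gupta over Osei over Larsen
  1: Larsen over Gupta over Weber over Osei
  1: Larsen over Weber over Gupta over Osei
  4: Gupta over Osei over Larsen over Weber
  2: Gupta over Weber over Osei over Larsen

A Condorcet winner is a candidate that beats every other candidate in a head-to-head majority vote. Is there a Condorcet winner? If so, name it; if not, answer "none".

none

Pairwise majorities:
Weber vs Gupta: Weber wins 13–12.
Weber vs Osei: 16 to 9, Weber.
Weber vs Larsen: 4+2+2 = 8 for Weber, 17 for Larsen — Larsen by 17–8.
Gupta vs Osei: 14 to 11, Gupta.
Gupta vs Larsen: Gupta wins 17–8.
Osei vs Larsen: 13 to 12, Osei.
Each candidate drops at least one matchup (Weber loses to Larsen; Gupta loses to Weber; Osei loses to Weber; Larsen loses to Gupta); the cycle Weber → Gupta → Larsen → Weber rules out a Condorcet winner.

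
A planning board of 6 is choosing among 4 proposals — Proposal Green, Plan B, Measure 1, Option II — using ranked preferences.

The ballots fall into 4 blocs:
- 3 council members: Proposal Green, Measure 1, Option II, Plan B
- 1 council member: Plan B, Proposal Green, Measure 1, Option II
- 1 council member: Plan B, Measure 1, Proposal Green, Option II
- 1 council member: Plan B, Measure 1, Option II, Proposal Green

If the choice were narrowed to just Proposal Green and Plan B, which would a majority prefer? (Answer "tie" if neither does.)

tie

Ballots ranking Proposal Green above Plan B: 3.
Ballots ranking Plan B above Proposal Green: 6 − 3 = 3.
3–3: the pair ties.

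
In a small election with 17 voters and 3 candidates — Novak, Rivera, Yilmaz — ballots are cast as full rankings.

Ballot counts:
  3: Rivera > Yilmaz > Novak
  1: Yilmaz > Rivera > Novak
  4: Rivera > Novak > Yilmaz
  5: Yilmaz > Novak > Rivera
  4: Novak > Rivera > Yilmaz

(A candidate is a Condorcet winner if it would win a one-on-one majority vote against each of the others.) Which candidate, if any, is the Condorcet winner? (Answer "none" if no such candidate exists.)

Pairwise majorities:
Novak–Rivera: Novak 9–8.
Novak–Yilmaz: Yilmaz 9–8.
Rivera vs Yilmaz: Rivera wins 11–6.
No candidate is unbeaten: Novak loses to Yilmaz; Rivera loses to Novak; Yilmaz loses to Rivera. In particular Novak beats Rivera beats Yilmaz beats Novak is a majority cycle — no Condorcet winner exists.

none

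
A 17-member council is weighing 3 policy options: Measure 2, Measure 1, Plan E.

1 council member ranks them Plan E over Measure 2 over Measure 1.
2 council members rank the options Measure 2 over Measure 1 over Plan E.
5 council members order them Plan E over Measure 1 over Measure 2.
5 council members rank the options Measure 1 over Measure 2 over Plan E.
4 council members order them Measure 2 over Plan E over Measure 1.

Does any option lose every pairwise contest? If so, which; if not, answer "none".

none

Pairwise majorities:
Measure 2 vs Measure 1: Measure 2 is ranked higher on 1+2+4 = 7 ballots, Measure 1 on 10. Measure 1 wins 10–7.
Measure 2 vs Plan E: Measure 2 is ranked higher on 2+5+4 = 11 ballots, Plan E on 6. Measure 2 wins 11–6.
Measure 1 vs Plan E: Measure 1 is ranked higher on 2+5 = 7 ballots, Plan E on 10. Plan E wins 10–7.
No option is winless: Measure 2 beats Plan E; Measure 1 beats Measure 2; Plan E beats Measure 1. There is no Condorcet loser.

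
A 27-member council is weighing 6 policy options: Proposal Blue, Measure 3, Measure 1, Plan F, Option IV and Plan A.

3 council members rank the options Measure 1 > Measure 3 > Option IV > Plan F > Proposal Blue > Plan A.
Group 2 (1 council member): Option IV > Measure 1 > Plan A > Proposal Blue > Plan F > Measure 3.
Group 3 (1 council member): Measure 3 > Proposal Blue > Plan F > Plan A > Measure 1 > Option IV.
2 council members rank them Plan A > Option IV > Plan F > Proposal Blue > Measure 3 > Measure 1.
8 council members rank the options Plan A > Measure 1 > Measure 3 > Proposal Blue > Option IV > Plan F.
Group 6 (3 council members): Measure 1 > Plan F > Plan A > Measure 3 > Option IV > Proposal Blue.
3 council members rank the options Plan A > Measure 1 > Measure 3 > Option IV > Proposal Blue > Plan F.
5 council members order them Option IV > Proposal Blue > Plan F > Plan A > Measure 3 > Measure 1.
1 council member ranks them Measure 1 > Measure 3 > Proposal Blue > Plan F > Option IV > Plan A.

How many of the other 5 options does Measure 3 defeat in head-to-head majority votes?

3

Measure 3 against each rival (27 council members):
Measure 3 vs Proposal Blue: 3+1+8+3+3+1 = 19 for Measure 3, 8 for Proposal Blue — Measure 3 by 19–8.
Measure 3 vs Measure 1: Measure 1, 19–8.
Measure 3 vs Plan F: Measure 3 preferred on 3+1+8+3+1 = 16 ballots; Measure 3 wins 16–11.
Measure 3 vs Option IV: Measure 3, 19–8.
Measure 3 vs Plan A: Plan A, 22–5.
Measure 3 beats Proposal Blue, Plan F, Option IV; loses to Measure 1, Plan A — 3 pairwise wins.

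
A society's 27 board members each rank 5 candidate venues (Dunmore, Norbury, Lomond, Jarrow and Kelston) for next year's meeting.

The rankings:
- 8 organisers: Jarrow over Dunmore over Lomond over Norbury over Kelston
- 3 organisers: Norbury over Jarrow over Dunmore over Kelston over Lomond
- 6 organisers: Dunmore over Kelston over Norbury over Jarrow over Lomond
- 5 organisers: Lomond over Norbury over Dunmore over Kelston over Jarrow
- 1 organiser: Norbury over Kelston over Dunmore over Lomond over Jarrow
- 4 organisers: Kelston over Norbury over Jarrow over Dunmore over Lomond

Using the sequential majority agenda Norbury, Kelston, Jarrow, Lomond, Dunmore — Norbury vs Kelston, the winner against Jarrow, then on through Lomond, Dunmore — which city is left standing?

Dunmore

Round 1: Norbury vs Kelston — 17–10, Norbury advances.
Round 2: Norbury vs Jarrow — 19–8, Norbury advances.
Round 3: Norbury vs Lomond — 14–13, Norbury advances.
Round 4: Norbury vs Dunmore — 13–14, Dunmore advances.
The agenda winner is Dunmore.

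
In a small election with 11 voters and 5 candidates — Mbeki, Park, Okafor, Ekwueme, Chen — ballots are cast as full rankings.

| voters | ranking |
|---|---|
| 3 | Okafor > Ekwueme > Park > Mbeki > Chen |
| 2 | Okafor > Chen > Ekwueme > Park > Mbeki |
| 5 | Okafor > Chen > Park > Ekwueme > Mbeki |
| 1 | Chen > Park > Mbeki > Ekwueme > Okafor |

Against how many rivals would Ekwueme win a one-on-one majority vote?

Ekwueme against each rival (11 voters):
Ekwueme vs Mbeki: Ekwueme, 10–1.
Ekwueme vs Park: Park wins 6–5.
Ekwueme vs Okafor: Ekwueme is ranked higher on 1 ballot, Okafor on 10. Okafor wins 10–1.
Ekwueme vs Chen: 3 to 8, Chen.
Ekwueme beats Mbeki; loses to Park, Okafor, Chen — 1 pairwise win.

1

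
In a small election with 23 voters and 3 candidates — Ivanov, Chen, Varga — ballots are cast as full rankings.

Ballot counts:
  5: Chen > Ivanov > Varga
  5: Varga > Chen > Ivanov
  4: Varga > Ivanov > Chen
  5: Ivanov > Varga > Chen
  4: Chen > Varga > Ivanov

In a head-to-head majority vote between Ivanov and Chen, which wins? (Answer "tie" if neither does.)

Ballots ranking Ivanov above Chen: 4 + 5 = 9.
Ballots ranking Chen above Ivanov: 23 − 9 = 14.
Chen wins the head-to-head 14–9.

Chen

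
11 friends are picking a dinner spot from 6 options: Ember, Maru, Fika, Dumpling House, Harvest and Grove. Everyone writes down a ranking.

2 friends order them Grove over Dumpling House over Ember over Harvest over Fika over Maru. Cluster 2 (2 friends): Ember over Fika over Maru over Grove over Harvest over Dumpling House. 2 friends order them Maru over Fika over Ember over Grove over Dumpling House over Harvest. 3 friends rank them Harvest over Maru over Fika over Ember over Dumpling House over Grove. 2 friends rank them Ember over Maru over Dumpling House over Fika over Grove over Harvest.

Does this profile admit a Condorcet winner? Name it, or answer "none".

Check each pair by majority over 11 ballots:
Ember vs Maru: Ember wins 6–5.
Ember vs Fika: Ember wins 6–5.
Ember vs Dumpling House: Ember wins 9–2.
Ember vs Harvest: Ember wins 8–3.
Ember vs Grove: Ember wins 9–2.
Maru vs Fika: Maru wins 7–4.
Maru vs Dumpling House: Maru wins 9–2.
Maru–Harvest: Maru 6–5.
Maru vs Grove: Maru, 9–2.
Fika–Dumpling House: Fika 7–4.
Fika vs Harvest: Fika wins 6–5.
Fika vs Grove: Fika wins 9–2.
Dumpling House vs Harvest: Dumpling House, 6–5.
Dumpling House vs Grove: Grove wins 6–5.
Harvest vs Grove: Grove wins 8–3.
Ember defeats every rival head-to-head and is the Condorcet winner.

Ember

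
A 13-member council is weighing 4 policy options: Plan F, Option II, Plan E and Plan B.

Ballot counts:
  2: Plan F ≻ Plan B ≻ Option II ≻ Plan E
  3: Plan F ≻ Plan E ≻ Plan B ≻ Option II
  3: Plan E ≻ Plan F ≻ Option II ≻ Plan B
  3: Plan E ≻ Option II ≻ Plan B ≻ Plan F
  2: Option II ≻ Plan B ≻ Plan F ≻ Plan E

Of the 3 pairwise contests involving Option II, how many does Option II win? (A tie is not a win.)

1

Option II against each rival (13 council members):
Option II vs Plan F: 5 to 8, Plan F.
Option II vs Plan E: Option II is ranked higher on 2+2 = 4 ballots, Plan E on 9. Plan E wins 9–4.
Option II vs Plan B: Option II wins 8–5.
Option II beats Plan B; loses to Plan F, Plan E — 1 pairwise win.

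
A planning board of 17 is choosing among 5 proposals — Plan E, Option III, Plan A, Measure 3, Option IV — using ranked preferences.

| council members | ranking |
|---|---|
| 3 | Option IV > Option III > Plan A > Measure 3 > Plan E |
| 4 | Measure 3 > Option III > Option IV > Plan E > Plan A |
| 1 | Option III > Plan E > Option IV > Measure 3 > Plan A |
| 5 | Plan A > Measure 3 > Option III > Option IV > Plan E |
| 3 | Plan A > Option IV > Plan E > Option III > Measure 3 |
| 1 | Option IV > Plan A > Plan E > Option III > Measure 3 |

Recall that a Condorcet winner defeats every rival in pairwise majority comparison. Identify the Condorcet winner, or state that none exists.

Pairwise majorities:
Plan E vs Option III: Plan E preferred on 3+1 = 4 ballots; Option III wins 13–4.
Plan E vs Plan A: 4+1 = 5 for Plan E, 12 for Plan A — Plan A by 12–5.
Plan E vs Measure 3: Plan E preferred on 1+3+1 = 5 ballots; Measure 3 wins 12–5.
Plan E vs Option IV: 1 for Plan E, 16 for Option IV — Option IV by 16–1.
Option III vs Plan A: Option III preferred on 3+4+1 = 8 ballots; Plan A wins 9–8.
Option III vs Measure 3: Measure 3, 9–8.
Option III vs Option IV: 10 to 7, Option III.
Plan A vs Measure 3: Plan A wins 12–5.
Plan A–Option IV: Option IV 9–8.
Measure 3 vs Option IV: Measure 3 is ranked higher on 4+5 = 9 ballots, Option IV on 8. Measure 3 wins 9–8.
Each option drops at least one matchup (Plan E loses to Option III; Option III loses to Plan A; Plan A loses to Option IV; Measure 3 loses to Plan A; Option IV loses to Option III); the cycle Option III beats Option IV beats Plan A beats Option III rules out a Condorcet winner.

none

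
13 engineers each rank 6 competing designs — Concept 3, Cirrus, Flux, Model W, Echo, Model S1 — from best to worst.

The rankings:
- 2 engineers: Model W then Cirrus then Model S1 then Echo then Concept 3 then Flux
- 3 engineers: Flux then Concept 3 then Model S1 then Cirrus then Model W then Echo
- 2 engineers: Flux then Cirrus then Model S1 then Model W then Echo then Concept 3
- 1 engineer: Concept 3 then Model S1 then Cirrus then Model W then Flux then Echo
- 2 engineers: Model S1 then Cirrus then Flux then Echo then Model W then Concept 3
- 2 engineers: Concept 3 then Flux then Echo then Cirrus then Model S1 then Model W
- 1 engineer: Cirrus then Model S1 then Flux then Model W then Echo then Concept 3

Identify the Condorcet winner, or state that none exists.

Pairwise majorities:
Concept 3 vs Cirrus: Concept 3 preferred on 3+1+2 = 6 ballots; Cirrus wins 7–6.
Concept 3 vs Flux: Flux, 8–5.
Concept 3 vs Model W: Concept 3 is ranked higher on 3+1+2 = 6 ballots, Model W on 7. Model W wins 7–6.
Concept 3 vs Echo: Concept 3 preferred on 3+1+2 = 6 ballots; Echo wins 7–6.
Concept 3 vs Model S1: Model S1, 7–6.
Cirrus–Flux: Flux 7–6.
Cirrus vs Model W: Cirrus, 11–2.
Cirrus vs Echo: 2+3+2+1+2+1 = 11 for Cirrus, 2 for Echo — Cirrus by 11–2.
Cirrus–Model S1: Cirrus 7–6.
Flux vs Model W: Flux preferred on 3+2+2+2+1 = 10 ballots; Flux wins 10–3.
Flux vs Echo: 3+2+1+2+2+1 = 11 for Flux, 2 for Echo — Flux by 11–2.
Flux vs Model S1: Flux preferred on 3+2+2 = 7 ballots; Flux wins 7–6.
Model W vs Echo: Model W wins 9–4.
Model W vs Model S1: Model S1 wins 11–2.
Echo vs Model S1: Echo preferred on 2 ballots; Model S1 wins 11–2.
Flux beats each of Concept 3, Cirrus, Model W, Echo, Model S1 — Flux is the Condorcet winner.

Flux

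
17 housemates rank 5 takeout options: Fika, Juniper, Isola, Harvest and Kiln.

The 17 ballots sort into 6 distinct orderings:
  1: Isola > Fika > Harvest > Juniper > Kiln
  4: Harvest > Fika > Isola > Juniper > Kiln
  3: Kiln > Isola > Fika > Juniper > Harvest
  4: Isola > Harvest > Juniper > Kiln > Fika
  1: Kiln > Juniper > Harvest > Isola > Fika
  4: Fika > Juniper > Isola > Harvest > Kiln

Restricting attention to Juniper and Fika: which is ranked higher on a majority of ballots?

Ballots ranking Juniper above Fika: 4 + 1 = 5.
Ballots ranking Fika above Juniper: 17 − 5 = 12.
Fika wins the head-to-head 12–5.

Fika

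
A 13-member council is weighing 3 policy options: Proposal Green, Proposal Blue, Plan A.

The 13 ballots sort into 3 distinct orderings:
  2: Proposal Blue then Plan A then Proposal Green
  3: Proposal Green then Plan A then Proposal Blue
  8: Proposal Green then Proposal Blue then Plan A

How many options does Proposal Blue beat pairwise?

1

Proposal Blue against each rival (13 council members):
Proposal Blue–Proposal Green: Proposal Green 11–2.
Proposal Blue vs Plan A: 10 to 3, Proposal Blue.
Proposal Blue beats Plan A; loses to Proposal Green — 1 pairwise win.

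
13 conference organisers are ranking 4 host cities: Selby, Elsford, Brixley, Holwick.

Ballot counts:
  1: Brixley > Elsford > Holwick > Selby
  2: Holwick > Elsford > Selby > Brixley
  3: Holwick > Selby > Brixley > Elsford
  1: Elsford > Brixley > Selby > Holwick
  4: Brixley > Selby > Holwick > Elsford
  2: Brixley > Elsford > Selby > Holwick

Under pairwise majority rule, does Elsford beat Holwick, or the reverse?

Ballots ranking Elsford above Holwick: 1 + 1 + 2 = 4.
Ballots ranking Holwick above Elsford: 13 − 4 = 9.
Holwick wins the head-to-head 9–4.

Holwick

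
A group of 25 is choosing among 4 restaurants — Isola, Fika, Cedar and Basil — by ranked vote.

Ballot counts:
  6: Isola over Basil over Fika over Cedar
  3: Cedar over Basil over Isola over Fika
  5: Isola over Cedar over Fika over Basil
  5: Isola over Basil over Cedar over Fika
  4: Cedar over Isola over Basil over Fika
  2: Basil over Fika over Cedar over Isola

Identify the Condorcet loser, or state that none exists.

Fika

Pairwise majorities:
Isola vs Fika: 6+3+5+5+4 = 23 for Isola, 2 for Fika — Isola by 23–2.
Isola vs Cedar: 6+5+5 = 16 for Isola, 9 for Cedar — Isola by 16–9.
Isola vs Basil: 6+5+5+4 = 20 for Isola, 5 for Basil — Isola by 20–5.
Fika–Cedar: Cedar 17–8.
Fika vs Basil: Fika is ranked higher on 5 ballots, Basil on 20. Basil wins 20–5.
Cedar vs Basil: 12 to 13, Basil.
Only Fika has no wins; Fika is the Condorcet loser.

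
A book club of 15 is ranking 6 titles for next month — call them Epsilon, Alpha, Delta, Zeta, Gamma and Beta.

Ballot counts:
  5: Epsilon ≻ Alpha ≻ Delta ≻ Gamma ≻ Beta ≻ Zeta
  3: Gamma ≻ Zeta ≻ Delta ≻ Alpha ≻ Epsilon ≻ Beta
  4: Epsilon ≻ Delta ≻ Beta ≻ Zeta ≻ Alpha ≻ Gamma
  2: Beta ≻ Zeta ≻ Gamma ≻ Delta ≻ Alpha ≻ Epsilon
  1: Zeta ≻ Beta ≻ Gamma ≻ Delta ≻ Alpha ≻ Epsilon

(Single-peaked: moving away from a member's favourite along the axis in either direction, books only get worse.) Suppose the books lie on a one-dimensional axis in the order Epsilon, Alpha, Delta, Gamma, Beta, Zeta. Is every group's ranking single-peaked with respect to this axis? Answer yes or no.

Axis positions: Epsilon=1, Alpha=2, Delta=3, Gamma=4, Beta=5, Zeta=6.
Group 1 (peak Epsilon at position 1): ranking walks positions 1-2-3-4-5-6, expanding outward from the peak — single-peaked.
Group 2: ranking walks positions 4-6-3-2-1-5; Zeta is ranked above Beta even though Beta lies between Zeta and the peak Gamma on the axis — preferences dip and rise again. Not single-peaked.
Group 3: ranking walks positions 1-3-5-6-2-4; Delta is ranked above Alpha even though Alpha lies between Delta and the peak Epsilon on the axis — preferences dip and rise again. Not single-peaked.
Group 4 (peak Beta at position 5): ranking walks positions 5-6-4-3-2-1, expanding outward from the peak — single-peaked.
Group 5 (peak Zeta at position 6): ranking walks positions 6-5-4-3-2-1, expanding outward from the peak — single-peaked.
Group 2 violates single-peakedness, so the profile is not single-peaked on this axis.

no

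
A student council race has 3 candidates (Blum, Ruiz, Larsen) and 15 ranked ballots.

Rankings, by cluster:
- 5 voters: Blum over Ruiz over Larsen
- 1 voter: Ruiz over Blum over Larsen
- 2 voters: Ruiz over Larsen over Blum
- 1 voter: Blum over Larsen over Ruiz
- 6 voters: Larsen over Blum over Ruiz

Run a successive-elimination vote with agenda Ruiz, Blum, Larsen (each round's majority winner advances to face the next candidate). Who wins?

Round 1: Ruiz vs Blum — 3–12, Blum advances.
Round 2: Blum vs Larsen — 7–8, Larsen advances.
The agenda winner is Larsen.

Larsen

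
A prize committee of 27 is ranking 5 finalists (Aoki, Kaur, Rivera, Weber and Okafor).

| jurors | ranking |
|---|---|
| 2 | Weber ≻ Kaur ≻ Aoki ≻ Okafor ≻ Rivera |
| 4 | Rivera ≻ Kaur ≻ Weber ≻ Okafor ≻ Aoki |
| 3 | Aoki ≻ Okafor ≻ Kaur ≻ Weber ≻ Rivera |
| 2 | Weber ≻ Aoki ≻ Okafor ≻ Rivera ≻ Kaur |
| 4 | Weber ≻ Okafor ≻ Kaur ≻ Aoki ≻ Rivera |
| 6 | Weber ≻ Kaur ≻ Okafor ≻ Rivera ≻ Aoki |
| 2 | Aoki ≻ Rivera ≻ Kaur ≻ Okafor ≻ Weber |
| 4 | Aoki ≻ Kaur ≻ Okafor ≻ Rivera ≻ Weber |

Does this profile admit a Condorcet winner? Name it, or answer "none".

Pairwise majorities:
Aoki vs Kaur: Kaur, 16–11.
Aoki vs Rivera: 2+3+2+4+2+4 = 17 for Aoki, 10 for Rivera — Aoki by 17–10.
Aoki–Weber: Weber 18–9.
Aoki–Okafor: Okafor 14–13.
Kaur vs Rivera: Kaur is ranked higher on 2+3+4+6+4 = 19 ballots, Rivera on 8. Kaur wins 19–8.
Kaur vs Weber: Weber, 14–13.
Kaur vs Okafor: Kaur preferred on 2+4+6+2+4 = 18 ballots; Kaur wins 18–9.
Rivera vs Weber: Weber wins 17–10.
Rivera vs Okafor: Okafor wins 21–6.
Weber vs Okafor: Weber is ranked higher on 2+4+2+4+6 = 18 ballots, Okafor on 9. Weber wins 18–9.
Only Weber has no losses; Weber is the Condorcet winner.

Weber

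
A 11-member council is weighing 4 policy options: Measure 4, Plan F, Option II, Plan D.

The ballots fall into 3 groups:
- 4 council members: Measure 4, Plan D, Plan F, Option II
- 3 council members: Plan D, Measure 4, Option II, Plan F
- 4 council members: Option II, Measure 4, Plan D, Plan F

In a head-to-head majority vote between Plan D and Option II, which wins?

Plan D

Ballots ranking Plan D above Option II: 4 + 3 = 7.
Ballots ranking Option II above Plan D: 11 − 7 = 4.
Plan D wins the head-to-head 7–4.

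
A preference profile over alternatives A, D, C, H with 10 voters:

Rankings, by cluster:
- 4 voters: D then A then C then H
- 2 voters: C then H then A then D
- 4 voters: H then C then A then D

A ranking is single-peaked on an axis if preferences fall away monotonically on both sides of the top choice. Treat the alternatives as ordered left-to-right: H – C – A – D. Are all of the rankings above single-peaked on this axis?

yes

Axis positions: H=1, C=2, A=3, D=4.
Cluster 1 (peak D at position 4): ranking walks positions 4-3-2-1, expanding outward from the peak — single-peaked.
Cluster 2 (peak C at position 2): ranking walks positions 2-1-3-4, expanding outward from the peak — single-peaked.
Cluster 3 (peak H at position 1): ranking walks positions 1-2-3-4, expanding outward from the peak — single-peaked.
Every ranking is single-peaked on this axis.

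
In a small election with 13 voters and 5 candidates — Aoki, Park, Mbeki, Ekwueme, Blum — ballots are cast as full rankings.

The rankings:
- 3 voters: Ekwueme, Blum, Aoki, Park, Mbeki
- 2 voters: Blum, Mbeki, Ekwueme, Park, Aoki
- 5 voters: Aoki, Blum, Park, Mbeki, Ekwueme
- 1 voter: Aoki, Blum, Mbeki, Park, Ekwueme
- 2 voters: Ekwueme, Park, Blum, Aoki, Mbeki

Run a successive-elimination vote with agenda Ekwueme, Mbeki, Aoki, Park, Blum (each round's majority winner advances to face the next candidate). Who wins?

Blum

Round 1: Ekwueme vs Mbeki — 5–8, Mbeki advances.
Round 2: Mbeki vs Aoki — 2–11, Aoki advances.
Round 3: Aoki vs Park — 9–4, Aoki advances.
Round 4: Aoki vs Blum — 6–7, Blum advances.
Blum survives the agenda.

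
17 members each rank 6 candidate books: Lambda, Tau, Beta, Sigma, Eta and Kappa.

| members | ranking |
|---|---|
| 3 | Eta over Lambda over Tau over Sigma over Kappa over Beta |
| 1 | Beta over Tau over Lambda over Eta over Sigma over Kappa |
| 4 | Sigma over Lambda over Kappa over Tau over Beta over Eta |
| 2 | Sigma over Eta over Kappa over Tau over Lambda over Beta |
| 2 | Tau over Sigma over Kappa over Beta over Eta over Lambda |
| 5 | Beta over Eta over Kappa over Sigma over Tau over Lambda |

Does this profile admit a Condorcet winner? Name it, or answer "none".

none

Check each pair by majority over 17 ballots:
Lambda vs Tau: Tau wins 10–7.
Lambda vs Beta: Lambda, 9–8.
Lambda–Sigma: Sigma 13–4.
Lambda vs Eta: Eta wins 12–5.
Lambda vs Kappa: Kappa wins 9–8.
Tau vs Beta: Tau, 11–6.
Tau vs Sigma: Sigma, 11–6.
Tau–Eta: Eta 10–7.
Tau vs Kappa: Kappa, 11–6.
Beta–Sigma: Sigma 11–6.
Beta vs Eta: Beta, 12–5.
Beta vs Kappa: Kappa wins 11–6.
Sigma–Eta: Eta 9–8.
Sigma vs Kappa: Sigma wins 12–5.
Eta vs Kappa: Eta wins 11–6.
Every book loses at least once (Lambda loses to Tau; Tau loses to Sigma; Beta loses to Lambda; Sigma loses to Eta; Eta loses to Beta; Kappa loses to Sigma). The majority relation contains the cycle Lambda beats Beta beats Eta beats Lambda, so there is no Condorcet winner.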